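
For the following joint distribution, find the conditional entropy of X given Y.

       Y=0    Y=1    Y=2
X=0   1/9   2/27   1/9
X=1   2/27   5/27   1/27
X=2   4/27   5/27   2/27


H(X|Y) = Σ_y p(y) H(X|Y=y)
  p(Y=0) = 1/3, H(X|Y=0) = 1.5305
  p(Y=1) = 4/9, H(X|Y=1) = 1.4834
  p(Y=2) = 2/9, H(X|Y=2) = 1.4591
H(X|Y) = 0.3333×1.5305 + 0.4444×1.4834 + 0.2222×1.4591 = 1.4937 bits


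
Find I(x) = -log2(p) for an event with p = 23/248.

Information content I(x) = -log₂(p(x))
I = -log₂(23/248) = -log₂(0.0927)
I = 3.4306 bits


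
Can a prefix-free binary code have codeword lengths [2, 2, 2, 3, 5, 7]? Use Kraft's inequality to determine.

Kraft inequality: Σ 2^(-l_i) ≤ 1 for prefix-free code
Calculating: 2^(-2) + 2^(-2) + 2^(-2) + 2^(-3) + 2^(-5) + 2^(-7)
= 0.25 + 0.25 + 0.25 + 0.125 + 0.03125 + 0.0078125
= 0.9141
Since 0.9141 ≤ 1, prefix-free code exists


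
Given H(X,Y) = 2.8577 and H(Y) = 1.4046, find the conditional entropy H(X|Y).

Chain rule: H(X,Y) = H(X|Y) + H(Y)
H(X|Y) = H(X,Y) - H(Y) = 2.8577 - 1.4046 = 1.4531 bits


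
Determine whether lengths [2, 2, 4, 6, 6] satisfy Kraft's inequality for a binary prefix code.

Kraft inequality: Σ 2^(-l_i) ≤ 1 for prefix-free code
Calculating: 2^(-2) + 2^(-2) + 2^(-4) + 2^(-6) + 2^(-6)
= 0.25 + 0.25 + 0.0625 + 0.015625 + 0.015625
= 0.5938
Since 0.5938 ≤ 1, prefix-free code exists


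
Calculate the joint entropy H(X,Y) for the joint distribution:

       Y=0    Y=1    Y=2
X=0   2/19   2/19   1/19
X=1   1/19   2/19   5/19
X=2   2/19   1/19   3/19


H(X,Y) = -Σ p(x,y) log₂ p(x,y)
  p(0,0)=2/19: -0.1053 × log₂(0.1053) = 0.3419
  p(0,1)=2/19: -0.1053 × log₂(0.1053) = 0.3419
  p(0,2)=1/19: -0.0526 × log₂(0.0526) = 0.2236
  p(1,0)=1/19: -0.0526 × log₂(0.0526) = 0.2236
  p(1,1)=2/19: -0.1053 × log₂(0.1053) = 0.3419
  p(1,2)=5/19: -0.2632 × log₂(0.2632) = 0.5068
  p(2,0)=2/19: -0.1053 × log₂(0.1053) = 0.3419
  p(2,1)=1/19: -0.0526 × log₂(0.0526) = 0.2236
  p(2,2)=3/19: -0.1579 × log₂(0.1579) = 0.4205
H(X,Y) = 2.9656 bits


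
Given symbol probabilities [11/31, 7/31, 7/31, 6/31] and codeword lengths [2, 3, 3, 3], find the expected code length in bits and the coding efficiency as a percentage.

Average length L = Σ p_i × l_i = 2.6452 bits
Entropy H = 1.9585 bits
Efficiency η = H/L × 100% = 74.04%


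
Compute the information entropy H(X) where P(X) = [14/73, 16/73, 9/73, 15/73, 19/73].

H(X) = -Σ p(x) log₂ p(x)
  -14/73 × log₂(14/73) = 0.4569
  -16/73 × log₂(16/73) = 0.4800
  -9/73 × log₂(9/73) = 0.3723
  -15/73 × log₂(15/73) = 0.4691
  -19/73 × log₂(19/73) = 0.5054
H(X) = 2.2837 bits


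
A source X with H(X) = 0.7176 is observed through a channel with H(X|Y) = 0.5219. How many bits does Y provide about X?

I(X;Y) = H(X) - H(X|Y)
I(X;Y) = 0.7176 - 0.5219 = 0.1957 bits


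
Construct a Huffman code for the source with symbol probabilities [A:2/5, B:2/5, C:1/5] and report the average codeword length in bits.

Huffman tree construction:
Combine smallest probabilities repeatedly
Resulting codes:
  A: 11 (length 2)
  B: 0 (length 1)
  C: 10 (length 2)
Average length = Σ p(s) × length(s) = 1.6000 bits


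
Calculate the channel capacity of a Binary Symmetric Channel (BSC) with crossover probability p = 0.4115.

For BSC with error probability p:
C = 1 - H(p) where H(p) is binary entropy
H(0.4115) = -0.4115 × log₂(0.4115) - 0.5885 × log₂(0.5885)
H(p) = 0.9773
C = 1 - 0.9773 = 0.0227 bits/use


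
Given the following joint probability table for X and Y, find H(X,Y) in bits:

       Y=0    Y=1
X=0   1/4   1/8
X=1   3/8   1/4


H(X,Y) = -Σ p(x,y) log₂ p(x,y)
  p(0,0)=1/4: -0.2500 × log₂(0.2500) = 0.5000
  p(0,1)=1/8: -0.1250 × log₂(0.1250) = 0.3750
  p(1,0)=3/8: -0.3750 × log₂(0.3750) = 0.5306
  p(1,1)=1/4: -0.2500 × log₂(0.2500) = 0.5000
H(X,Y) = 1.9056 bits


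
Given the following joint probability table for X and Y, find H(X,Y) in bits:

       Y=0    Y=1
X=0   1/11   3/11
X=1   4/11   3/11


H(X,Y) = -Σ p(x,y) log₂ p(x,y)
  p(0,0)=1/11: -0.0909 × log₂(0.0909) = 0.3145
  p(0,1)=3/11: -0.2727 × log₂(0.2727) = 0.5112
  p(1,0)=4/11: -0.3636 × log₂(0.3636) = 0.5307
  p(1,1)=3/11: -0.2727 × log₂(0.2727) = 0.5112
H(X,Y) = 1.8676 bits


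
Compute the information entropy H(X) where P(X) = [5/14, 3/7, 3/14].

H(X) = -Σ p(x) log₂ p(x)
  -5/14 × log₂(5/14) = 0.5305
  -3/7 × log₂(3/7) = 0.5239
  -3/14 × log₂(3/14) = 0.4762
H(X) = 1.5306 bits


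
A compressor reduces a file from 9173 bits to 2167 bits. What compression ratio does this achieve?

Compression ratio = Original / Compressed
= 9173 / 2167 = 4.23:1


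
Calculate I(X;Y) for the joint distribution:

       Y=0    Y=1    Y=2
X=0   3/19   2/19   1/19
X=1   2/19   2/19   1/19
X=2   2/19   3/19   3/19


H(X) = 1.5574, H(Y) = 1.5683, H(X,Y) = 3.0761
I(X;Y) = H(X) + H(Y) - H(X,Y) = 0.0496 bits


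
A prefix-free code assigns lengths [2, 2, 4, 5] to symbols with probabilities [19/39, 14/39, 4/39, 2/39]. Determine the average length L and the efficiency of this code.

Average length L = Σ p_i × l_i = 2.3590 bits
Entropy H = 1.5927 bits
Efficiency η = H/L × 100% = 67.52%


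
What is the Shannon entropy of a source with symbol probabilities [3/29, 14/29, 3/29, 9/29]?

H(X) = -Σ p(x) log₂ p(x)
  -3/29 × log₂(3/29) = 0.3386
  -14/29 × log₂(14/29) = 0.5072
  -3/29 × log₂(3/29) = 0.3386
  -9/29 × log₂(9/29) = 0.5239
H(X) = 1.7083 bits


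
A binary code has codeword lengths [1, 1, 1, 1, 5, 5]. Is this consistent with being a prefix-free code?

Kraft inequality: Σ 2^(-l_i) ≤ 1 for prefix-free code
Calculating: 2^(-1) + 2^(-1) + 2^(-1) + 2^(-1) + 2^(-5) + 2^(-5)
= 0.5 + 0.5 + 0.5 + 0.5 + 0.03125 + 0.03125
= 2.0625
Since 2.0625 > 1, prefix-free code does not exist


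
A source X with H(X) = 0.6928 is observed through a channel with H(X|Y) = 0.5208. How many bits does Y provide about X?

I(X;Y) = H(X) - H(X|Y)
I(X;Y) = 0.6928 - 0.5208 = 0.172 bits


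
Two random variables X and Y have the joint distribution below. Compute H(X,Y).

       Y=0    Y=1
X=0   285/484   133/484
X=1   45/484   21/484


H(X,Y) = -Σ p(x,y) log₂ p(x,y)
  p(0,0)=285/484: -0.5888 × log₂(0.5888) = 0.4499
  p(0,1)=133/484: -0.2748 × log₂(0.2748) = 0.5121
  p(1,0)=45/484: -0.0930 × log₂(0.0930) = 0.3186
  p(1,1)=21/484: -0.0434 × log₂(0.0434) = 0.1964
H(X,Y) = 1.4770 bits


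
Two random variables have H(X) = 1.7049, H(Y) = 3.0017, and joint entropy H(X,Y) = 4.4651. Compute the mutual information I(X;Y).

I(X;Y) = H(X) + H(Y) - H(X,Y)
I(X;Y) = 1.7049 + 3.0017 - 4.4651 = 0.2415 bits


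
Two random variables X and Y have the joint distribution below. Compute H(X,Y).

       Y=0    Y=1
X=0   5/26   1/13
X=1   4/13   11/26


H(X,Y) = -Σ p(x,y) log₂ p(x,y)
  p(0,0)=5/26: -0.1923 × log₂(0.1923) = 0.4574
  p(0,1)=1/13: -0.0769 × log₂(0.0769) = 0.2846
  p(1,0)=4/13: -0.3077 × log₂(0.3077) = 0.5232
  p(1,1)=11/26: -0.4231 × log₂(0.4231) = 0.5250
H(X,Y) = 1.7903 bits


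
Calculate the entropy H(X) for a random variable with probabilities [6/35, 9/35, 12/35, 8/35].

H(X) = -Σ p(x) log₂ p(x)
  -6/35 × log₂(6/35) = 0.4362
  -9/35 × log₂(9/35) = 0.5038
  -12/35 × log₂(12/35) = 0.5295
  -8/35 × log₂(8/35) = 0.4867
H(X) = 1.9562 bits


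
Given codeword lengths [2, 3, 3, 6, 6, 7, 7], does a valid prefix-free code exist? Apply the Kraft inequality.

Kraft inequality: Σ 2^(-l_i) ≤ 1 for prefix-free code
Calculating: 2^(-2) + 2^(-3) + 2^(-3) + 2^(-6) + 2^(-6) + 2^(-7) + 2^(-7)
= 0.25 + 0.125 + 0.125 + 0.015625 + 0.015625 + 0.0078125 + 0.0078125
= 0.5469
Since 0.5469 ≤ 1, prefix-free code exists


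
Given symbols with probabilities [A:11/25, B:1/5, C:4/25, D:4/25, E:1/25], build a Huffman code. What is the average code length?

Huffman tree construction:
Combine smallest probabilities repeatedly
Resulting codes:
  A: 0 (length 1)
  B: 111 (length 3)
  C: 101 (length 3)
  D: 110 (length 3)
  E: 100 (length 3)
Average length = Σ p(s) × length(s) = 2.1200 bits


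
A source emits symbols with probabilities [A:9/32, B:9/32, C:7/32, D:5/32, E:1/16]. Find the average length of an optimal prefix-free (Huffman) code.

Huffman tree construction:
Combine smallest probabilities repeatedly
Resulting codes:
  A: 10 (length 2)
  B: 11 (length 2)
  C: 00 (length 2)
  D: 011 (length 3)
  E: 010 (length 3)
Average length = Σ p(s) × length(s) = 2.2188 bits


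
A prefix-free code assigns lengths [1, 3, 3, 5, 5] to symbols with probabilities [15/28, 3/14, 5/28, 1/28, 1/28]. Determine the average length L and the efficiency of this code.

Average length L = Σ p_i × l_i = 2.0714 bits
Entropy H = 1.7458 bits
Efficiency η = H/L × 100% = 84.28%


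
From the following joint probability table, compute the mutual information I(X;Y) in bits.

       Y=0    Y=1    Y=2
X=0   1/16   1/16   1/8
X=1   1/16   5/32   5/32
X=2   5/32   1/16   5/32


H(X) = 1.5613, H(Y) = 1.5512, H(X,Y) = 3.0488
I(X;Y) = H(X) + H(Y) - H(X,Y) = 0.0637 bits


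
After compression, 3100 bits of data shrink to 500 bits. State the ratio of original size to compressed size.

Compression ratio = Original / Compressed
= 3100 / 500 = 6.20:1


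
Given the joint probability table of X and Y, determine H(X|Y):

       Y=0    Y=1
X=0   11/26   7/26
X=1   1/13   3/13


H(X|Y) = Σ_y p(y) H(X|Y=y)
  p(Y=0) = 1/2, H(X|Y=0) = 0.6194
  p(Y=1) = 1/2, H(X|Y=1) = 0.9957
H(X|Y) = 0.5000×0.6194 + 0.5000×0.9957 = 0.8076 bits


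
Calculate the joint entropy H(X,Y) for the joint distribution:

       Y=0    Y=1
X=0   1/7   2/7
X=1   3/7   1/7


H(X,Y) = -Σ p(x,y) log₂ p(x,y)
  p(0,0)=1/7: -0.1429 × log₂(0.1429) = 0.4011
  p(0,1)=2/7: -0.2857 × log₂(0.2857) = 0.5164
  p(1,0)=3/7: -0.4286 × log₂(0.4286) = 0.5239
  p(1,1)=1/7: -0.1429 × log₂(0.1429) = 0.4011
H(X,Y) = 1.8424 bits


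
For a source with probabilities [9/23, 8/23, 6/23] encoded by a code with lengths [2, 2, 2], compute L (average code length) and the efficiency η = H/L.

Average length L = Σ p_i × l_i = 2.0000 bits
Entropy H = 1.5653 bits
Efficiency η = H/L × 100% = 78.27%


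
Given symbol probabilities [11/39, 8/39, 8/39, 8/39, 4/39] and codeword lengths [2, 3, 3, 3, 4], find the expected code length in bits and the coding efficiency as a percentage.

Average length L = Σ p_i × l_i = 2.8205 bits
Entropy H = 2.2584 bits
Efficiency η = H/L × 100% = 80.07%


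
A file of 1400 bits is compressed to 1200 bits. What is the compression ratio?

Compression ratio = Original / Compressed
= 1400 / 1200 = 1.17:1


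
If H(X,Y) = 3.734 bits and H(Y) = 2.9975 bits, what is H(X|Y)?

Chain rule: H(X,Y) = H(X|Y) + H(Y)
H(X|Y) = H(X,Y) - H(Y) = 3.734 - 2.9975 = 0.7365 bits


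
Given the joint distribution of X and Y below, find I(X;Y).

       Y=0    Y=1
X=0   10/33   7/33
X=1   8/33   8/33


H(X) = 0.9993, H(Y) = 0.9940, H(X,Y) = 1.9877
I(X;Y) = H(X) + H(Y) - H(X,Y) = 0.0057 bits


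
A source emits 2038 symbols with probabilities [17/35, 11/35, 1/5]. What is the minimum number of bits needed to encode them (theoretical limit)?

Entropy H = 1.4952 bits/symbol
Minimum bits = H × n = 1.4952 × 2038
= 3047.26 bits


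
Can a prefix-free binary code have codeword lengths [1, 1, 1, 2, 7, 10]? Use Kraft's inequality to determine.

Kraft inequality: Σ 2^(-l_i) ≤ 1 for prefix-free code
Calculating: 2^(-1) + 2^(-1) + 2^(-1) + 2^(-2) + 2^(-7) + 2^(-10)
= 0.5 + 0.5 + 0.5 + 0.25 + 0.0078125 + 0.0009765625
= 1.7588
Since 1.7588 > 1, prefix-free code does not exist


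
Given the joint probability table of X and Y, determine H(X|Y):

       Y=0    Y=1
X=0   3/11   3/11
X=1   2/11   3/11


H(X|Y) = Σ_y p(y) H(X|Y=y)
  p(Y=0) = 5/11, H(X|Y=0) = 0.9710
  p(Y=1) = 6/11, H(X|Y=1) = 1.0000
H(X|Y) = 0.4545×0.9710 + 0.5455×1.0000 = 0.9868 bits


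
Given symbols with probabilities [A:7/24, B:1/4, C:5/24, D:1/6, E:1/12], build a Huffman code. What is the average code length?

Huffman tree construction:
Combine smallest probabilities repeatedly
Resulting codes:
  A: 11 (length 2)
  B: 01 (length 2)
  C: 00 (length 2)
  D: 101 (length 3)
  E: 100 (length 3)
Average length = Σ p(s) × length(s) = 2.2500 bits


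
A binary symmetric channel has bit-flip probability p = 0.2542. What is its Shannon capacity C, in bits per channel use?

For BSC with error probability p:
C = 1 - H(p) where H(p) is binary entropy
H(0.2542) = -0.2542 × log₂(0.2542) - 0.7458 × log₂(0.7458)
H(p) = 0.8179
C = 1 - 0.8179 = 0.1821 bits/use


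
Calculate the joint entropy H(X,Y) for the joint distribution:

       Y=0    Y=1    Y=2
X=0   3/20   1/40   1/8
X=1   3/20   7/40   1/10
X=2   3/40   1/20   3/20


H(X,Y) = -Σ p(x,y) log₂ p(x,y)
  p(0,0)=3/20: -0.1500 × log₂(0.1500) = 0.4105
  p(0,1)=1/40: -0.0250 × log₂(0.0250) = 0.1330
  p(0,2)=1/8: -0.1250 × log₂(0.1250) = 0.3750
  p(1,0)=3/20: -0.1500 × log₂(0.1500) = 0.4105
  p(1,1)=7/40: -0.1750 × log₂(0.1750) = 0.4401
  p(1,2)=1/10: -0.1000 × log₂(0.1000) = 0.3322
  p(2,0)=3/40: -0.0750 × log₂(0.0750) = 0.2803
  p(2,1)=1/20: -0.0500 × log₂(0.0500) = 0.2161
  p(2,2)=3/20: -0.1500 × log₂(0.1500) = 0.4105
H(X,Y) = 3.0083 bits


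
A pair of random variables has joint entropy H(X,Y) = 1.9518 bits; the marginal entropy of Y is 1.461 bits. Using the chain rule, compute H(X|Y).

Chain rule: H(X,Y) = H(X|Y) + H(Y)
H(X|Y) = H(X,Y) - H(Y) = 1.9518 - 1.461 = 0.4908 bits


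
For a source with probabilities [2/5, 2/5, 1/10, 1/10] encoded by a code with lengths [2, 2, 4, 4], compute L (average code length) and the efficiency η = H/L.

Average length L = Σ p_i × l_i = 2.4000 bits
Entropy H = 1.7219 bits
Efficiency η = H/L × 100% = 71.75%


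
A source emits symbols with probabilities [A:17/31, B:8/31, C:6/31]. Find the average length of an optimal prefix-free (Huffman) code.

Huffman tree construction:
Combine smallest probabilities repeatedly
Resulting codes:
  A: 1 (length 1)
  B: 01 (length 2)
  C: 00 (length 2)
Average length = Σ p(s) × length(s) = 1.4516 bits


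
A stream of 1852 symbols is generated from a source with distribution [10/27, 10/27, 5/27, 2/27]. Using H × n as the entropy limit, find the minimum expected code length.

Entropy H = 1.7901 bits/symbol
Minimum bits = H × n = 1.7901 × 1852
= 3315.34 bits


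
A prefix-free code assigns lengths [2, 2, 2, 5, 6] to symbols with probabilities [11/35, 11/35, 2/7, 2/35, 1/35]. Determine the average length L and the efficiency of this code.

Average length L = Σ p_i × l_i = 2.2857 bits
Entropy H = 1.9485 bits
Efficiency η = H/L × 100% = 85.25%


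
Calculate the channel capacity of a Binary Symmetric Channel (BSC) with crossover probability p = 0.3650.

For BSC with error probability p:
C = 1 - H(p) where H(p) is binary entropy
H(0.3650) = -0.3650 × log₂(0.3650) - 0.6350 × log₂(0.6350)
H(p) = 0.9468
C = 1 - 0.9468 = 0.0532 bits/use


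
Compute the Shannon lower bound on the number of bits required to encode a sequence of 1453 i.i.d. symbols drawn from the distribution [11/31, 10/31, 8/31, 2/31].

Entropy H = 1.8164 bits/symbol
Minimum bits = H × n = 1.8164 × 1453
= 2639.17 bits


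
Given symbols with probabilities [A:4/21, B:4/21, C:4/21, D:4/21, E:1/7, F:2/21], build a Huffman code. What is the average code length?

Huffman tree construction:
Combine smallest probabilities repeatedly
Resulting codes:
  A: 110 (length 3)
  B: 111 (length 3)
  C: 00 (length 2)
  D: 01 (length 2)
  E: 101 (length 3)
  F: 100 (length 3)
Average length = Σ p(s) × length(s) = 2.6190 bits


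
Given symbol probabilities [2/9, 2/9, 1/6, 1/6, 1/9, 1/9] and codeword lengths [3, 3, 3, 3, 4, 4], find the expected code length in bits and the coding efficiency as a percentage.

Average length L = Σ p_i × l_i = 3.2222 bits
Entropy H = 2.5305 bits
Efficiency η = H/L × 100% = 78.53%


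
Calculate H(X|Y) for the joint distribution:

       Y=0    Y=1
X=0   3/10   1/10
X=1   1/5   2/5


H(X|Y) = Σ_y p(y) H(X|Y=y)
  p(Y=0) = 1/2, H(X|Y=0) = 0.9710
  p(Y=1) = 1/2, H(X|Y=1) = 0.7219
H(X|Y) = 0.5000×0.9710 + 0.5000×0.7219 = 0.8464 bits


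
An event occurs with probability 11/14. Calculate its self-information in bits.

Information content I(x) = -log₂(p(x))
I = -log₂(11/14) = -log₂(0.7857)
I = 0.3479 bits


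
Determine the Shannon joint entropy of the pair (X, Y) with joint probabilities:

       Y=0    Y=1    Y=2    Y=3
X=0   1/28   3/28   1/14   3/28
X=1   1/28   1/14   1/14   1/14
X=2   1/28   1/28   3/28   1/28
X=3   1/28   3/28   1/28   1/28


H(X,Y) = -Σ p(x,y) log₂ p(x,y)
  p(0,0)=1/28: -0.0357 × log₂(0.0357) = 0.1717
  p(0,1)=3/28: -0.1071 × log₂(0.1071) = 0.3453
  p(0,2)=1/14: -0.0714 × log₂(0.0714) = 0.2720
  p(0,3)=3/28: -0.1071 × log₂(0.1071) = 0.3453
  p(1,0)=1/28: -0.0357 × log₂(0.0357) = 0.1717
  p(1,1)=1/14: -0.0714 × log₂(0.0714) = 0.2720
  p(1,2)=1/14: -0.0714 × log₂(0.0714) = 0.2720
  p(1,3)=1/14: -0.0714 × log₂(0.0714) = 0.2720
  p(2,0)=1/28: -0.0357 × log₂(0.0357) = 0.1717
  p(2,1)=1/28: -0.0357 × log₂(0.0357) = 0.1717
  p(2,2)=3/28: -0.1071 × log₂(0.1071) = 0.3453
  p(2,3)=1/28: -0.0357 × log₂(0.0357) = 0.1717
  p(3,0)=1/28: -0.0357 × log₂(0.0357) = 0.1717
  p(3,1)=3/28: -0.1071 × log₂(0.1071) = 0.3453
  p(3,2)=1/28: -0.0357 × log₂(0.0357) = 0.1717
  p(3,3)=1/28: -0.0357 × log₂(0.0357) = 0.1717
H(X,Y) = 3.8424 bits


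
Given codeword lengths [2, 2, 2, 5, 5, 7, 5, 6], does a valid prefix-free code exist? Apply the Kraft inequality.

Kraft inequality: Σ 2^(-l_i) ≤ 1 for prefix-free code
Calculating: 2^(-2) + 2^(-2) + 2^(-2) + 2^(-5) + 2^(-5) + 2^(-7) + 2^(-5) + 2^(-6)
= 0.25 + 0.25 + 0.25 + 0.03125 + 0.03125 + 0.0078125 + 0.03125 + 0.015625
= 0.8672
Since 0.8672 ≤ 1, prefix-free code exists


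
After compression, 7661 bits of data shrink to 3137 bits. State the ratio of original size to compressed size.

Compression ratio = Original / Compressed
= 7661 / 3137 = 2.44:1


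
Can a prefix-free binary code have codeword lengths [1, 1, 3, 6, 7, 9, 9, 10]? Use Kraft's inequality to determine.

Kraft inequality: Σ 2^(-l_i) ≤ 1 for prefix-free code
Calculating: 2^(-1) + 2^(-1) + 2^(-3) + 2^(-6) + 2^(-7) + 2^(-9) + 2^(-9) + 2^(-10)
= 0.5 + 0.5 + 0.125 + 0.015625 + 0.0078125 + 0.001953125 + 0.001953125 + 0.0009765625
= 1.1533
Since 1.1533 > 1, prefix-free code does not exist


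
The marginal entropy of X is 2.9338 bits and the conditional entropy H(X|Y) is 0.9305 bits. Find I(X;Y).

I(X;Y) = H(X) - H(X|Y)
I(X;Y) = 2.9338 - 0.9305 = 2.0033 bits


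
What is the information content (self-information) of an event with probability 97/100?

Information content I(x) = -log₂(p(x))
I = -log₂(97/100) = -log₂(0.9700)
I = 0.0439 bits


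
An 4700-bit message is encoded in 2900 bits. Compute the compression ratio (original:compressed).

Compression ratio = Original / Compressed
= 4700 / 2900 = 1.62:1


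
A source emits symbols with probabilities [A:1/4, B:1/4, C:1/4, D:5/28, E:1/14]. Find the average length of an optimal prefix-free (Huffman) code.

Huffman tree construction:
Combine smallest probabilities repeatedly
Resulting codes:
  A: 00 (length 2)
  B: 01 (length 2)
  C: 10 (length 2)
  D: 111 (length 3)
  E: 110 (length 3)
Average length = Σ p(s) × length(s) = 2.2500 bits


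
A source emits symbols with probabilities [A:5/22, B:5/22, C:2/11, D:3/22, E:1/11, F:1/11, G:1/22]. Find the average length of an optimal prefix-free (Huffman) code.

Huffman tree construction:
Combine smallest probabilities repeatedly
Resulting codes:
  A: 00 (length 2)
  B: 01 (length 2)
  C: 111 (length 3)
  D: 101 (length 3)
  E: 1101 (length 4)
  F: 100 (length 3)
  G: 1100 (length 4)
Average length = Σ p(s) × length(s) = 2.6818 bits


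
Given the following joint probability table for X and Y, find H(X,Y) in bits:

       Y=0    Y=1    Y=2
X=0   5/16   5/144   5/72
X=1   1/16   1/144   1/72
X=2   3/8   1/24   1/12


H(X,Y) = -Σ p(x,y) log₂ p(x,y)
  p(0,0)=5/16: -0.3125 × log₂(0.3125) = 0.5244
  p(0,1)=5/144: -0.0347 × log₂(0.0347) = 0.1683
  p(0,2)=5/72: -0.0694 × log₂(0.0694) = 0.2672
  p(1,0)=1/16: -0.0625 × log₂(0.0625) = 0.2500
  p(1,1)=1/144: -0.0069 × log₂(0.0069) = 0.0498
  p(1,2)=1/72: -0.0139 × log₂(0.0139) = 0.0857
  p(2,0)=3/8: -0.3750 × log₂(0.3750) = 0.5306
  p(2,1)=1/24: -0.0417 × log₂(0.0417) = 0.1910
  p(2,2)=1/12: -0.0833 × log₂(0.0833) = 0.2987
H(X,Y) = 2.3659 bits


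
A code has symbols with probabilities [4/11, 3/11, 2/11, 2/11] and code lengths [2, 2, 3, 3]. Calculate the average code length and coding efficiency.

Average length L = Σ p_i × l_i = 2.3636 bits
Entropy H = 1.9363 bits
Efficiency η = H/L × 100% = 81.92%


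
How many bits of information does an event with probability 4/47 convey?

Information content I(x) = -log₂(p(x))
I = -log₂(4/47) = -log₂(0.0851)
I = 3.5546 bits


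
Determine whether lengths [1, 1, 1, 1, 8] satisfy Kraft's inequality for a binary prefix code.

Kraft inequality: Σ 2^(-l_i) ≤ 1 for prefix-free code
Calculating: 2^(-1) + 2^(-1) + 2^(-1) + 2^(-1) + 2^(-8)
= 0.5 + 0.5 + 0.5 + 0.5 + 0.00390625
= 2.0039
Since 2.0039 > 1, prefix-free code does not exist


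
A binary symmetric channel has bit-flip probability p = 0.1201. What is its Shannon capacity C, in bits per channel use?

For BSC with error probability p:
C = 1 - H(p) where H(p) is binary entropy
H(0.1201) = -0.1201 × log₂(0.1201) - 0.8799 × log₂(0.8799)
H(p) = 0.5296
C = 1 - 0.5296 = 0.4704 bits/use


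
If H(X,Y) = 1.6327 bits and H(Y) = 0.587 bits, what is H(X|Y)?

Chain rule: H(X,Y) = H(X|Y) + H(Y)
H(X|Y) = H(X,Y) - H(Y) = 1.6327 - 0.587 = 1.0457 bits


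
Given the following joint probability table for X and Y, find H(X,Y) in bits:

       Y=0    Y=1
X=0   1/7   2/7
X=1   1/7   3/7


H(X,Y) = -Σ p(x,y) log₂ p(x,y)
  p(0,0)=1/7: -0.1429 × log₂(0.1429) = 0.4011
  p(0,1)=2/7: -0.2857 × log₂(0.2857) = 0.5164
  p(1,0)=1/7: -0.1429 × log₂(0.1429) = 0.4011
  p(1,1)=3/7: -0.4286 × log₂(0.4286) = 0.5239
H(X,Y) = 1.8424 bits


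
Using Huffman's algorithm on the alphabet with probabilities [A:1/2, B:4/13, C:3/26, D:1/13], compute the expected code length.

Huffman tree construction:
Combine smallest probabilities repeatedly
Resulting codes:
  A: 0 (length 1)
  B: 11 (length 2)
  C: 101 (length 3)
  D: 100 (length 3)
Average length = Σ p(s) × length(s) = 1.6923 bits


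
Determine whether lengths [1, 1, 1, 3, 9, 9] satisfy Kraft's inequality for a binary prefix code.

Kraft inequality: Σ 2^(-l_i) ≤ 1 for prefix-free code
Calculating: 2^(-1) + 2^(-1) + 2^(-1) + 2^(-3) + 2^(-9) + 2^(-9)
= 0.5 + 0.5 + 0.5 + 0.125 + 0.001953125 + 0.001953125
= 1.6289
Since 1.6289 > 1, prefix-free code does not exist


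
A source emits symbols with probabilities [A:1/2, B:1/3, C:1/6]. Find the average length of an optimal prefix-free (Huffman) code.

Huffman tree construction:
Combine smallest probabilities repeatedly
Resulting codes:
  A: 0 (length 1)
  B: 11 (length 2)
  C: 10 (length 2)
Average length = Σ p(s) × length(s) = 1.5000 bits


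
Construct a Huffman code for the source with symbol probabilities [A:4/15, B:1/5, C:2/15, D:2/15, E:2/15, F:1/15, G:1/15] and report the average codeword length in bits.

Huffman tree construction:
Combine smallest probabilities repeatedly
Resulting codes:
  A: 01 (length 2)
  B: 00 (length 2)
  C: 100 (length 3)
  D: 101 (length 3)
  E: 110 (length 3)
  F: 1110 (length 4)
  G: 1111 (length 4)
Average length = Σ p(s) × length(s) = 2.6667 bits


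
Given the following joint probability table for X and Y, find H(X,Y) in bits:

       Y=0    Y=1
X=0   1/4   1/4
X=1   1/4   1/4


H(X,Y) = -Σ p(x,y) log₂ p(x,y)
  p(0,0)=1/4: -0.2500 × log₂(0.2500) = 0.5000
  p(0,1)=1/4: -0.2500 × log₂(0.2500) = 0.5000
  p(1,0)=1/4: -0.2500 × log₂(0.2500) = 0.5000
  p(1,1)=1/4: -0.2500 × log₂(0.2500) = 0.5000
H(X,Y) = 2.0000 bits


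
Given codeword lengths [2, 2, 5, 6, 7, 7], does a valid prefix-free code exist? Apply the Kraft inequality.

Kraft inequality: Σ 2^(-l_i) ≤ 1 for prefix-free code
Calculating: 2^(-2) + 2^(-2) + 2^(-5) + 2^(-6) + 2^(-7) + 2^(-7)
= 0.25 + 0.25 + 0.03125 + 0.015625 + 0.0078125 + 0.0078125
= 0.5625
Since 0.5625 ≤ 1, prefix-free code exists


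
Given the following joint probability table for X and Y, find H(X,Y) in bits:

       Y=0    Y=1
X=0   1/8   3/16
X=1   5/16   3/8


H(X,Y) = -Σ p(x,y) log₂ p(x,y)
  p(0,0)=1/8: -0.1250 × log₂(0.1250) = 0.3750
  p(0,1)=3/16: -0.1875 × log₂(0.1875) = 0.4528
  p(1,0)=5/16: -0.3125 × log₂(0.3125) = 0.5244
  p(1,1)=3/8: -0.3750 × log₂(0.3750) = 0.5306
H(X,Y) = 1.8829 bits


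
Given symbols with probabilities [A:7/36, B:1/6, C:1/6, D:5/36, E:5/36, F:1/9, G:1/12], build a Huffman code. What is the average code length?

Huffman tree construction:
Combine smallest probabilities repeatedly
Resulting codes:
  A: 00 (length 2)
  B: 110 (length 3)
  C: 111 (length 3)
  D: 100 (length 3)
  E: 101 (length 3)
  F: 011 (length 3)
  G: 010 (length 3)
Average length = Σ p(s) × length(s) = 2.8056 bits


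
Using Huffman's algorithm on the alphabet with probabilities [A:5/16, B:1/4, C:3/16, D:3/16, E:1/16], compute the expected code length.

Huffman tree construction:
Combine smallest probabilities repeatedly
Resulting codes:
  A: 11 (length 2)
  B: 01 (length 2)
  C: 101 (length 3)
  D: 00 (length 2)
  E: 100 (length 3)
Average length = Σ p(s) × length(s) = 2.2500 bits


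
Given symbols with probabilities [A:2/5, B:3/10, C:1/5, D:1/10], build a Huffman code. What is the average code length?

Huffman tree construction:
Combine smallest probabilities repeatedly
Resulting codes:
  A: 0 (length 1)
  B: 10 (length 2)
  C: 111 (length 3)
  D: 110 (length 3)
Average length = Σ p(s) × length(s) = 1.9000 bits


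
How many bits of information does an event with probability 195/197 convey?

Information content I(x) = -log₂(p(x))
I = -log₂(195/197) = -log₂(0.9898)
I = 0.0147 bits


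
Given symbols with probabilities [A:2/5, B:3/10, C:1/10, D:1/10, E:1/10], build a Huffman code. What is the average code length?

Huffman tree construction:
Combine smallest probabilities repeatedly
Resulting codes:
  A: 0 (length 1)
  B: 10 (length 2)
  C: 1110 (length 4)
  D: 1111 (length 4)
  E: 110 (length 3)
Average length = Σ p(s) × length(s) = 2.1000 bits


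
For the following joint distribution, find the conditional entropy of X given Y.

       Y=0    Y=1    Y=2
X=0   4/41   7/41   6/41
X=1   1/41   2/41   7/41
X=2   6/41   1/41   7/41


H(X|Y) = Σ_y p(y) H(X|Y=y)
  p(Y=0) = 11/41, H(X|Y=0) = 1.3222
  p(Y=1) = 10/41, H(X|Y=1) = 1.1568
  p(Y=2) = 20/41, H(X|Y=2) = 1.5813
H(X|Y) = 0.2683×1.3222 + 0.2439×1.1568 + 0.4878×1.5813 = 1.4082 bits


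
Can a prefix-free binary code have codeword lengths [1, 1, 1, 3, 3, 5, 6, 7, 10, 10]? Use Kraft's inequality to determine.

Kraft inequality: Σ 2^(-l_i) ≤ 1 for prefix-free code
Calculating: 2^(-1) + 2^(-1) + 2^(-1) + 2^(-3) + 2^(-3) + 2^(-5) + 2^(-6) + 2^(-7) + 2^(-10) + 2^(-10)
= 0.5 + 0.5 + 0.5 + 0.125 + 0.125 + 0.03125 + 0.015625 + 0.0078125 + 0.0009765625 + 0.0009765625
= 1.8066
Since 1.8066 > 1, prefix-free code does not exist


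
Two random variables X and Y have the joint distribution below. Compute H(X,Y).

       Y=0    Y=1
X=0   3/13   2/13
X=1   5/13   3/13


H(X,Y) = -Σ p(x,y) log₂ p(x,y)
  p(0,0)=3/13: -0.2308 × log₂(0.2308) = 0.4882
  p(0,1)=2/13: -0.1538 × log₂(0.1538) = 0.4155
  p(1,0)=5/13: -0.3846 × log₂(0.3846) = 0.5302
  p(1,1)=3/13: -0.2308 × log₂(0.2308) = 0.4882
H(X,Y) = 1.9220 bits


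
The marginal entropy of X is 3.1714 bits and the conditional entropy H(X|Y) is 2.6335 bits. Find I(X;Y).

I(X;Y) = H(X) - H(X|Y)
I(X;Y) = 3.1714 - 2.6335 = 0.5379 bits


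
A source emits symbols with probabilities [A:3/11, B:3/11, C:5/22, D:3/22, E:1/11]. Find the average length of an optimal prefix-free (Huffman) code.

Huffman tree construction:
Combine smallest probabilities repeatedly
Resulting codes:
  A: 10 (length 2)
  B: 11 (length 2)
  C: 00 (length 2)
  D: 011 (length 3)
  E: 010 (length 3)
Average length = Σ p(s) × length(s) = 2.2273 bits


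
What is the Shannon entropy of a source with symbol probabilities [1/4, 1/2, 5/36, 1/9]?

H(X) = -Σ p(x) log₂ p(x)
  -1/4 × log₂(1/4) = 0.5000
  -1/2 × log₂(1/2) = 0.5000
  -5/36 × log₂(5/36) = 0.3956
  -1/9 × log₂(1/9) = 0.3522
H(X) = 1.7478 bits


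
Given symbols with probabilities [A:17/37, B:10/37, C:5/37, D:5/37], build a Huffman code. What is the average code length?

Huffman tree construction:
Combine smallest probabilities repeatedly
Resulting codes:
  A: 0 (length 1)
  B: 10 (length 2)
  C: 110 (length 3)
  D: 111 (length 3)
Average length = Σ p(s) × length(s) = 1.8108 bits


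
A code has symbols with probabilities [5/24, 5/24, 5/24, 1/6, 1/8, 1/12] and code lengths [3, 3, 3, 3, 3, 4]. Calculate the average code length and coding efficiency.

Average length L = Σ p_i × l_i = 3.0833 bits
Entropy H = 2.5190 bits
Efficiency η = H/L × 100% = 81.70%


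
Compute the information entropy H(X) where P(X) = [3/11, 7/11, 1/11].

H(X) = -Σ p(x) log₂ p(x)
  -3/11 × log₂(3/11) = 0.5112
  -7/11 × log₂(7/11) = 0.4150
  -1/11 × log₂(1/11) = 0.3145
H(X) = 1.2407 bits


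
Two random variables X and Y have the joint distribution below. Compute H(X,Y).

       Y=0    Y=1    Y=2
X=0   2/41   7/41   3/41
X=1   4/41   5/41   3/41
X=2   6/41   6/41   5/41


H(X,Y) = -Σ p(x,y) log₂ p(x,y)
  p(0,0)=2/41: -0.0488 × log₂(0.0488) = 0.2126
  p(0,1)=7/41: -0.1707 × log₂(0.1707) = 0.4354
  p(0,2)=3/41: -0.0732 × log₂(0.0732) = 0.2760
  p(1,0)=4/41: -0.0976 × log₂(0.0976) = 0.3276
  p(1,1)=5/41: -0.1220 × log₂(0.1220) = 0.3702
  p(1,2)=3/41: -0.0732 × log₂(0.0732) = 0.2760
  p(2,0)=6/41: -0.1463 × log₂(0.1463) = 0.4057
  p(2,1)=6/41: -0.1463 × log₂(0.1463) = 0.4057
  p(2,2)=5/41: -0.1220 × log₂(0.1220) = 0.3702
H(X,Y) = 3.0795 bits


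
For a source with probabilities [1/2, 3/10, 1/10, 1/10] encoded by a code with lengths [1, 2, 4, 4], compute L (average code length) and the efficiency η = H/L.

Average length L = Σ p_i × l_i = 1.9000 bits
Entropy H = 1.6855 bits
Efficiency η = H/L × 100% = 88.71%


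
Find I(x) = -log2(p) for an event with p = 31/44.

Information content I(x) = -log₂(p(x))
I = -log₂(31/44) = -log₂(0.7045)
I = 0.5052 bits


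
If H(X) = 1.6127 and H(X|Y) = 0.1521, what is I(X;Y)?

I(X;Y) = H(X) - H(X|Y)
I(X;Y) = 1.6127 - 0.1521 = 1.4606 bits


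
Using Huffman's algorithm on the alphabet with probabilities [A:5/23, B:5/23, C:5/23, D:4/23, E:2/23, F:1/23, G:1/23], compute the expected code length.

Huffman tree construction:
Combine smallest probabilities repeatedly
Resulting codes:
  A: 00 (length 2)
  B: 01 (length 2)
  C: 10 (length 2)
  D: 110 (length 3)
  E: 1110 (length 4)
  F: 11110 (length 5)
  G: 11111 (length 5)
Average length = Σ p(s) × length(s) = 2.6087 bits


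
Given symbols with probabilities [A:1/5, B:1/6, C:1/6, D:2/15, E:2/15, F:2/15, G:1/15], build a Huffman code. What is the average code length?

Huffman tree construction:
Combine smallest probabilities repeatedly
Resulting codes:
  A: 00 (length 2)
  B: 110 (length 3)
  C: 111 (length 3)
  D: 011 (length 3)
  E: 100 (length 3)
  F: 101 (length 3)
  G: 010 (length 3)
Average length = Σ p(s) × length(s) = 2.8000 bits


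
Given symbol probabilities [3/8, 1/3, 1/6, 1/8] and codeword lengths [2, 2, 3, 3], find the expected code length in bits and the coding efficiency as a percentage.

Average length L = Σ p_i × l_i = 2.2917 bits
Entropy H = 1.8648 bits
Efficiency η = H/L × 100% = 81.37%


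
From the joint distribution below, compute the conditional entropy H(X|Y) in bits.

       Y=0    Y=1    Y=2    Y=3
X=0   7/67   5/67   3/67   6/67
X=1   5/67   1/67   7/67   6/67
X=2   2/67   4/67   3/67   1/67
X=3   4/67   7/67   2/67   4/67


H(X|Y) = Σ_y p(y) H(X|Y=y)
  p(Y=0) = 18/67, H(X|Y=0) = 1.8776
  p(Y=1) = 17/67, H(X|Y=1) = 1.7780
  p(Y=2) = 15/67, H(X|Y=2) = 1.8295
  p(Y=3) = 17/67, H(X|Y=3) = 1.7922
H(X|Y) = 0.2687×1.8776 + 0.2537×1.7780 + 0.2239×1.8295 + 0.2537×1.7922 = 1.8199 bits


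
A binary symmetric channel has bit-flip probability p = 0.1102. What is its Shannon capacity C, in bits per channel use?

For BSC with error probability p:
C = 1 - H(p) where H(p) is binary entropy
H(0.1102) = -0.1102 × log₂(0.1102) - 0.8898 × log₂(0.8898)
H(p) = 0.5005
C = 1 - 0.5005 = 0.4995 bits/use


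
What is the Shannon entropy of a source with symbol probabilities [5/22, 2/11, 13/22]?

H(X) = -Σ p(x) log₂ p(x)
  -5/22 × log₂(5/22) = 0.4858
  -2/11 × log₂(2/11) = 0.4472
  -13/22 × log₂(13/22) = 0.4485
H(X) = 1.3815 bits


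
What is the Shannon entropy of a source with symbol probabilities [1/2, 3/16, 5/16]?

H(X) = -Σ p(x) log₂ p(x)
  -1/2 × log₂(1/2) = 0.5000
  -3/16 × log₂(3/16) = 0.4528
  -5/16 × log₂(5/16) = 0.5244
H(X) = 1.4772 bits


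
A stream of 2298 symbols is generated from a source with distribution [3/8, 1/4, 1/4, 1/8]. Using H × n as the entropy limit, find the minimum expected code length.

Entropy H = 1.9056 bits/symbol
Minimum bits = H × n = 1.9056 × 2298
= 4379.16 bits


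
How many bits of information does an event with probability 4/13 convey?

Information content I(x) = -log₂(p(x))
I = -log₂(4/13) = -log₂(0.3077)
I = 1.7004 bits


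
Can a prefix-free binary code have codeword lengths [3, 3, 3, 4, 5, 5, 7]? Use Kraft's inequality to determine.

Kraft inequality: Σ 2^(-l_i) ≤ 1 for prefix-free code
Calculating: 2^(-3) + 2^(-3) + 2^(-3) + 2^(-4) + 2^(-5) + 2^(-5) + 2^(-7)
= 0.125 + 0.125 + 0.125 + 0.0625 + 0.03125 + 0.03125 + 0.0078125
= 0.5078
Since 0.5078 ≤ 1, prefix-free code exists


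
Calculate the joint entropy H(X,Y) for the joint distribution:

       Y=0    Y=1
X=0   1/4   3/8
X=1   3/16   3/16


H(X,Y) = -Σ p(x,y) log₂ p(x,y)
  p(0,0)=1/4: -0.2500 × log₂(0.2500) = 0.5000
  p(0,1)=3/8: -0.3750 × log₂(0.3750) = 0.5306
  p(1,0)=3/16: -0.1875 × log₂(0.1875) = 0.4528
  p(1,1)=3/16: -0.1875 × log₂(0.1875) = 0.4528
H(X,Y) = 1.9363 bits


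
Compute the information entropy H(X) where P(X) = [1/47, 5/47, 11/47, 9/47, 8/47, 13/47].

H(X) = -Σ p(x) log₂ p(x)
  -1/47 × log₂(1/47) = 0.1182
  -5/47 × log₂(5/47) = 0.3439
  -11/47 × log₂(11/47) = 0.4904
  -9/47 × log₂(9/47) = 0.4566
  -8/47 × log₂(8/47) = 0.4348
  -13/47 × log₂(13/47) = 0.5128
H(X) = 2.3567 bits


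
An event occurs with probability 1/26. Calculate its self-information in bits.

Information content I(x) = -log₂(p(x))
I = -log₂(1/26) = -log₂(0.0385)
I = 4.7004 bits


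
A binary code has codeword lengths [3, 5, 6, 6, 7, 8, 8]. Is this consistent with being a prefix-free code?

Kraft inequality: Σ 2^(-l_i) ≤ 1 for prefix-free code
Calculating: 2^(-3) + 2^(-5) + 2^(-6) + 2^(-6) + 2^(-7) + 2^(-8) + 2^(-8)
= 0.125 + 0.03125 + 0.015625 + 0.015625 + 0.0078125 + 0.00390625 + 0.00390625
= 0.2031
Since 0.2031 ≤ 1, prefix-free code exists


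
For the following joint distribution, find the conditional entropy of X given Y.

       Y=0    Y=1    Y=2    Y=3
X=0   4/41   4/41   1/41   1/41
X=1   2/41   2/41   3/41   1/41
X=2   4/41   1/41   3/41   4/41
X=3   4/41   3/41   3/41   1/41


H(X|Y) = Σ_y p(y) H(X|Y=y)
  p(Y=0) = 14/41, H(X|Y=0) = 1.9502
  p(Y=1) = 10/41, H(X|Y=1) = 1.8464
  p(Y=2) = 10/41, H(X|Y=2) = 1.8955
  p(Y=3) = 7/41, H(X|Y=3) = 1.6645
H(X|Y) = 0.3415×1.9502 + 0.2439×1.8464 + 0.2439×1.8955 + 0.1707×1.6645 = 1.8628 bits


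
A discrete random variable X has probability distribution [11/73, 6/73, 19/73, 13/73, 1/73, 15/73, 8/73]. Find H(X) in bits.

H(X) = -Σ p(x) log₂ p(x)
  -11/73 × log₂(11/73) = 0.4114
  -6/73 × log₂(6/73) = 0.2963
  -19/73 × log₂(19/73) = 0.5054
  -13/73 × log₂(13/73) = 0.4433
  -1/73 × log₂(1/73) = 0.0848
  -15/73 × log₂(15/73) = 0.4691
  -8/73 × log₂(8/73) = 0.3496
H(X) = 2.5599 bits


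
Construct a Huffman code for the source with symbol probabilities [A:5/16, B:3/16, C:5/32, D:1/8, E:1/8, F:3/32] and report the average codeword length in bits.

Huffman tree construction:
Combine smallest probabilities repeatedly
Resulting codes:
  A: 11 (length 2)
  B: 00 (length 2)
  C: 101 (length 3)
  D: 011 (length 3)
  E: 100 (length 3)
  F: 010 (length 3)
Average length = Σ p(s) × length(s) = 2.5000 bits


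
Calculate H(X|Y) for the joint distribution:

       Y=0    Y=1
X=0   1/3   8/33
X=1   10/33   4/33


H(X|Y) = Σ_y p(y) H(X|Y=y)
  p(Y=0) = 7/11, H(X|Y=0) = 0.9984
  p(Y=1) = 4/11, H(X|Y=1) = 0.9183
H(X|Y) = 0.6364×0.9984 + 0.3636×0.9183 = 0.9692 bits


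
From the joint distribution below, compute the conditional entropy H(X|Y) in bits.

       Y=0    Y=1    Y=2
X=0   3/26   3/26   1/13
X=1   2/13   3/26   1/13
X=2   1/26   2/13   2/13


H(X|Y) = Σ_y p(y) H(X|Y=y)
  p(Y=0) = 4/13, H(X|Y=0) = 1.4056
  p(Y=1) = 5/13, H(X|Y=1) = 1.5710
  p(Y=2) = 4/13, H(X|Y=2) = 1.5000
H(X|Y) = 0.3077×1.4056 + 0.3846×1.5710 + 0.3077×1.5000 = 1.4983 bits


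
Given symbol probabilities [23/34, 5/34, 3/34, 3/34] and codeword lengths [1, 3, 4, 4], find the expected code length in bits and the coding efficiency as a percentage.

Average length L = Σ p_i × l_i = 1.8235 bits
Entropy H = 1.4062 bits
Efficiency η = H/L × 100% = 77.12%


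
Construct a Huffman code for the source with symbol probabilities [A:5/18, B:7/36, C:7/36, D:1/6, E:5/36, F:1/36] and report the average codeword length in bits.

Huffman tree construction:
Combine smallest probabilities repeatedly
Resulting codes:
  A: 10 (length 2)
  B: 00 (length 2)
  C: 01 (length 2)
  D: 110 (length 3)
  E: 1111 (length 4)
  F: 1110 (length 4)
Average length = Σ p(s) × length(s) = 2.5000 bits


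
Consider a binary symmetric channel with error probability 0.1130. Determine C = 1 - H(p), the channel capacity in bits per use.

For BSC with error probability p:
C = 1 - H(p) where H(p) is binary entropy
H(0.1130) = -0.1130 × log₂(0.1130) - 0.8870 × log₂(0.8870)
H(p) = 0.5089
C = 1 - 0.5089 = 0.4911 bits/use


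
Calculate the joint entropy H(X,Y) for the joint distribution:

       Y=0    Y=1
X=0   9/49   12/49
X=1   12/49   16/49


H(X,Y) = -Σ p(x,y) log₂ p(x,y)
  p(0,0)=9/49: -0.1837 × log₂(0.1837) = 0.4490
  p(0,1)=12/49: -0.2449 × log₂(0.2449) = 0.4971
  p(1,0)=12/49: -0.2449 × log₂(0.2449) = 0.4971
  p(1,1)=16/49: -0.3265 × log₂(0.3265) = 0.5273
H(X,Y) = 1.9705 bits


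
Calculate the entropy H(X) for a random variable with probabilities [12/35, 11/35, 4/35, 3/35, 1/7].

H(X) = -Σ p(x) log₂ p(x)
  -12/35 × log₂(12/35) = 0.5295
  -11/35 × log₂(11/35) = 0.5248
  -4/35 × log₂(4/35) = 0.3576
  -3/35 × log₂(3/35) = 0.3038
  -1/7 × log₂(1/7) = 0.4011
H(X) = 2.1168 bits


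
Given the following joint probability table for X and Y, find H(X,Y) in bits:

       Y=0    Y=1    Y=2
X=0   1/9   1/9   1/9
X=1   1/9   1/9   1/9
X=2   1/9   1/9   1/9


H(X,Y) = -Σ p(x,y) log₂ p(x,y)
  p(0,0)=1/9: -0.1111 × log₂(0.1111) = 0.3522
  p(0,1)=1/9: -0.1111 × log₂(0.1111) = 0.3522
  p(0,2)=1/9: -0.1111 × log₂(0.1111) = 0.3522
  p(1,0)=1/9: -0.1111 × log₂(0.1111) = 0.3522
  p(1,1)=1/9: -0.1111 × log₂(0.1111) = 0.3522
  p(1,2)=1/9: -0.1111 × log₂(0.1111) = 0.3522
  p(2,0)=1/9: -0.1111 × log₂(0.1111) = 0.3522
  p(2,1)=1/9: -0.1111 × log₂(0.1111) = 0.3522
  p(2,2)=1/9: -0.1111 × log₂(0.1111) = 0.3522
H(X,Y) = 3.1699 bits


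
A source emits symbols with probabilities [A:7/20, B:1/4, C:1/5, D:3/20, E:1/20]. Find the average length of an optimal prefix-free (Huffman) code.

Huffman tree construction:
Combine smallest probabilities repeatedly
Resulting codes:
  A: 11 (length 2)
  B: 10 (length 2)
  C: 00 (length 2)
  D: 011 (length 3)
  E: 010 (length 3)
Average length = Σ p(s) × length(s) = 2.2000 bits
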